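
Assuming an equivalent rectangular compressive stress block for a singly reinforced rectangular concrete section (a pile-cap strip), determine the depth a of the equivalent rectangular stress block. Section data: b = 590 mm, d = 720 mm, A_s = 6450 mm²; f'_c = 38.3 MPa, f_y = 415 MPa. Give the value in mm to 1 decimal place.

a ≈ 139.4 mm

T = A_s f_y = 6450 × 415 = 2676750 N = 2676.75 kN.
Setting C = 0.85 f'_c a b equal to T: a = 2676750/(0.85 × 38.3 × 590) = 139.4 mm.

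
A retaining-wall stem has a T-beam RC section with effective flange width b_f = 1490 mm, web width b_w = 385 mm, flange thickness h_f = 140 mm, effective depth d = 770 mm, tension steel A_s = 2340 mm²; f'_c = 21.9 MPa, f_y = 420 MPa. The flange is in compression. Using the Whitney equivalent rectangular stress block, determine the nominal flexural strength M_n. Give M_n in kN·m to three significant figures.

Tension: T = A_s f_y = 2340 × 420 = 982800 N.
Try a within the flange: a = T/(0.85 f'_c b_f) = 982800/(0.85 × 21.9 × 1490) = 35.43 mm.
Since a = 35.43 ≤ h_f = 140 mm, the stress block lies entirely in the flange; analyse as a rectangular beam of width b_f.
M_n = T(d − a/2) = 982800 × (770 − 17.715) = 739.35 × 10⁶ N·mm.
M_n = 739.35 kN·m.

M_n ≈ 739 kN·m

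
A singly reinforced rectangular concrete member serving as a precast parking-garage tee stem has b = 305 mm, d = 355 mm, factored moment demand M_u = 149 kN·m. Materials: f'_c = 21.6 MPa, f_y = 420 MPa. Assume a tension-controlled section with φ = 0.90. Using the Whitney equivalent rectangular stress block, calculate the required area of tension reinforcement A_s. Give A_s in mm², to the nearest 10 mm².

A_s ≈ 1280 mm²

M_n = M_u/φ = 149/0.90 = 165.556 kN·m.
With M_n = 0.85 f'_c a b (d − a/2), solve the quadratic for a:
a = d − √(d² − 2M_n/(0.85 f'_c b)) = 355 − √(355² − 2 × 165.556×10⁶/(0.85 × 21.6 × 305)) = 96.36 mm.
A_s = 0.85 f'_c a b / f_y = 0.85 × 21.6 × 96.36 × 305 / 420 = 1284.8 mm².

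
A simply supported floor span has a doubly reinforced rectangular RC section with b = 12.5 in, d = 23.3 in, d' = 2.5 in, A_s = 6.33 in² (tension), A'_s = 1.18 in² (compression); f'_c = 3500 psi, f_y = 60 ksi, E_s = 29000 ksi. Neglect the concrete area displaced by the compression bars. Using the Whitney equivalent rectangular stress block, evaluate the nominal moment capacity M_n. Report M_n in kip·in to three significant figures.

M_n ≈ 7390 kip·in

Assume both steels yield.
a = (A_s − A'_s) f_y/(0.85 f'_c b) = (6.33 − 1.18) × 60/(0.85 × 3.5 × 12.5) = 8.309 in.
c = a/β₁ = 8.309/0.85 = 9.775 in; ε'_s = 0.003(c − d')/c = 0.0022 ≥ ε_y = 0.0021, so the compression steel yields.
M_n = (A_s − A'_s) f_y (d − a/2) + A'_s f_y (d − d') = 309 × (23.3 − 4.1545) + 70.8 × (23.3 − 2.5) = 5916.0 + 1472.6 = 7388.6 kip·in.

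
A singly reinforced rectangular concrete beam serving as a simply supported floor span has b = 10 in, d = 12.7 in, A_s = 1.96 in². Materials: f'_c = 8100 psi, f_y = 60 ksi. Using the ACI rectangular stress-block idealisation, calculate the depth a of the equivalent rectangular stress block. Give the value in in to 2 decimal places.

T = A_s f_y = 1.96 × 60 = 117.6 kips.
a = T/(0.85 f'_c b) = 117.6/(0.85 × 8.1 × 10) = 1.71 in.

a ≈ 1.71 in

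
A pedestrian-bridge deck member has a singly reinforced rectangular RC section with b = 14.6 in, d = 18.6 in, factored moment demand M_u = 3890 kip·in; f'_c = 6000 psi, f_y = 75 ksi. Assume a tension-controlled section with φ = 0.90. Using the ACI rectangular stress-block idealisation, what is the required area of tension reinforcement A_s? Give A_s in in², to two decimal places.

M_n = M_u/φ = 3890/0.90 = 4322.22 kip·in.
From M_n = 0.85 f'_c a b (d − a/2):
a = d − √(d² − 2M_n/(0.85 f'_c b)) = 18.6 − √(18.6² − 2 × 4322.22/(0.85 × 6 × 14.6)) = 3.439 in.
A_s = 0.85 f'_c a b / f_y = 0.85 × 6 × 3.439 × 14.6 / 75 = 3.414 in².

A_s ≈ 3.41 in²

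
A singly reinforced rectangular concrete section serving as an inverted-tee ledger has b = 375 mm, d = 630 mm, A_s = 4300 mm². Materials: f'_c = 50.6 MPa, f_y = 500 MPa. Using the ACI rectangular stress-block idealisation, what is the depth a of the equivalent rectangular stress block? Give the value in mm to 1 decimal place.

a ≈ 133.3 mm

T = A_s f_y = 4300 × 500 = 2150000 N = 2150 kN.
Setting C = 0.85 f'_c a b equal to T: a = 2150000/(0.85 × 50.6 × 375) = 133.3 mm.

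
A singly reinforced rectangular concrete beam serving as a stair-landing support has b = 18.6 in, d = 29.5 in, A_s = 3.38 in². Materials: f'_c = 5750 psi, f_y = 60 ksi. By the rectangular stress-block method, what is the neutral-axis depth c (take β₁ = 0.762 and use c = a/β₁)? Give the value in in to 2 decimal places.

T = A_s f_y = 3.38 × 60 = 202.8 kips.
a = T/(0.85 f'_c b) = 202.8/(0.85 × 5.75 × 18.6) = 2.2308 in.
With β₁ = 0.762, c = a/β₁ = 2.2308/0.762 = 2.93 in.

c ≈ 2.93 in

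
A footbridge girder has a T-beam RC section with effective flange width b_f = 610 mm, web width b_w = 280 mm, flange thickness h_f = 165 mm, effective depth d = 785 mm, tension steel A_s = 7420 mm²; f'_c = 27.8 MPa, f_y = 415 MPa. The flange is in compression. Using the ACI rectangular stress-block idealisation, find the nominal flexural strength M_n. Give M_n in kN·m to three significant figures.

M_n ≈ 2070 kN·m

Tension: T = A_s f_y = 7420 × 415 = 3079300 N.
Try a within the flange: a = T/(0.85 f'_c b_f) = 3079300/(0.85 × 27.8 × 610) = 213.63 mm.
a = 213.63 > h_f = 165 mm: the block extends into the web. Split into flange-overhang and web parts.
C_f = 0.85 f'_c (b_f − b_w) h_f = 0.85 × 27.8 × (610 − 280) × 165 = 1286654 N.
Remaining web compression depth: a_w = (T − C_f)/(0.85 f'_c b_w) = (3079300 − 1286654)/(0.85 × 27.8 × 280) = 270.94 mm.
M_n = C_f(d − h_f/2) + (T − C_f)(d − a_w/2) = 1286654 × (785 − 82.5) + 1792646 × (785 − 135.47) = 903.87 + 1164.38 = 2068.25 × 10⁶ N·mm.
M_n = 2068.25 kN·m.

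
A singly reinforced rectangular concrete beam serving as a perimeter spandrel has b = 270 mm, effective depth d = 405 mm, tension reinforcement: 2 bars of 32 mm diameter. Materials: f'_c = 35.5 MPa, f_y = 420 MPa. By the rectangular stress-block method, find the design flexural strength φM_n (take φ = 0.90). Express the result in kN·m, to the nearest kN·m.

A_s = 2 × 804 = 1608 mm².
T = A_s f_y = 1608 × 420 = 675360 N = 675.36 kN.
From C = T: a = T/(0.85 f'_c b) = 675360/(0.85 × 35.5 × 270) = 82.89 mm.
M_n = T(d − a/2) = 675.36 kN × (405 − 41.445) mm = 245.53 kN·m.
φM_n = 0.90 × 245.53 = 220.98 kN·m.

φM_n ≈ 221 kN·m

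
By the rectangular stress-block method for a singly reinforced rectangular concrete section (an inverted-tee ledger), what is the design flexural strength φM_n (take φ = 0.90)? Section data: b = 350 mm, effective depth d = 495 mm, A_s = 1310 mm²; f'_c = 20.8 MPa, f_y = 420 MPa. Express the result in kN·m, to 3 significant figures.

φM_n ≈ 223 kN·m

T = A_s f_y = 1310 × 420 = 550200 N = 550.2 kN.
From C = T: a = T/(0.85 f'_c b) = 550200/(0.85 × 20.8 × 350) = 88.91 mm.
M_n = T(d − a/2) = 550.2 kN × (495 − 44.455) mm = 247.89 kN·m.
φM_n = 0.90 × 247.89 = 223.10 kN·m.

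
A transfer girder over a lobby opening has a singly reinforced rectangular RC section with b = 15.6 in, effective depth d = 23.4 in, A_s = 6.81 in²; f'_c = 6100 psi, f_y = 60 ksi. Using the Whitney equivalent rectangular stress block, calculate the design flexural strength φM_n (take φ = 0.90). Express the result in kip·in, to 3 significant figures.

T = A_s f_y = 6.81 × 60 = 408.6 kips.
a = T/(0.85 f'_c b) = 408.6/(0.85 × 6.1 × 15.6) = 5.052 in.
M_n = T(d − a/2) = 408.6 × (23.4 − 2.526) = 8529.1 kip·in.
φM_n = 0.90 × 8529.1 = 7676.2 kip·in.

φM_n ≈ 7680 kip·in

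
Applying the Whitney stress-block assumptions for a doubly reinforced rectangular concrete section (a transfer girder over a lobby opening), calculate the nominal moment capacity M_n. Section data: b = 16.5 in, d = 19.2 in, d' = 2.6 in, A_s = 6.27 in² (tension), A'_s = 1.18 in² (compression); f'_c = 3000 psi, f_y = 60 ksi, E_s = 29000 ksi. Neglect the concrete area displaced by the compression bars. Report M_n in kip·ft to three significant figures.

M_n ≈ 494 kip·ft

Assume both steels yield.
a = (A_s − A'_s) f_y/(0.85 f'_c b) = (6.27 − 1.18) × 60/(0.85 × 3 × 16.5) = 7.258 in.
c = a/β₁ = 7.258/0.85 = 8.539 in; ε'_s = 0.003(c − d')/c = 0.0021 ≥ ε_y = 0.0021, so the compression steel yields.
M_n = (A_s − A'_s) f_y (d − a/2) + A'_s f_y (d − d') = 305.4 × (19.2 − 3.629) + 70.8 × (19.2 − 2.6) = 4755.4 + 1175.3 = 5930.7 kip·in = 5930.7/12 = 494.23 kip·ft.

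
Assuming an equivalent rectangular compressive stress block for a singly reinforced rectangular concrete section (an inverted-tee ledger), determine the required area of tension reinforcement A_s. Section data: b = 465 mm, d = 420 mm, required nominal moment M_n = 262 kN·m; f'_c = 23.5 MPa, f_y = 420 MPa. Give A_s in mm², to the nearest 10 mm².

With M_n = 0.85 f'_c a b (d − a/2), solve the quadratic for a:
a = d − √(d² − 2M_n/(0.85 f'_c b)) = 420 − √(420² − 2 × 262×10⁶/(0.85 × 23.5 × 465)) = 73.61 mm.
A_s = 0.85 f'_c a b / f_y = 0.85 × 23.5 × 73.61 × 465 / 420 = 1627.9 mm².

A_s ≈ 1630 mm²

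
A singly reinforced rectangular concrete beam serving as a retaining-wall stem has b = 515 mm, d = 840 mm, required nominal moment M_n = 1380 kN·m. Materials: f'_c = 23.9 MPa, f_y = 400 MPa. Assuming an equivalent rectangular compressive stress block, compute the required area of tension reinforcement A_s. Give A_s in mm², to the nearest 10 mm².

With M_n = 0.85 f'_c a b (d − a/2), solve the quadratic for a:
a = d − √(d² − 2M_n/(0.85 f'_c b)) = 840 − √(840² − 2 × 1380×10⁶/(0.85 × 23.9 × 515)) = 175.32 mm.
A_s = 0.85 f'_c a b / f_y = 0.85 × 23.9 × 175.32 × 515 / 400 = 4585.6 mm².

A_s ≈ 4590 mm²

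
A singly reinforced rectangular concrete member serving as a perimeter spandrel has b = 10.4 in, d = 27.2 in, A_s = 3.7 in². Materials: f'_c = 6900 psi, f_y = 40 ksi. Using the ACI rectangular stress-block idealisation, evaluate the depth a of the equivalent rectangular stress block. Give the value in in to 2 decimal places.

a ≈ 2.43 in

T = A_s f_y = 3.7 × 40 = 148 kips.
a = T/(0.85 f'_c b) = 148/(0.85 × 6.9 × 10.4) = 2.43 in.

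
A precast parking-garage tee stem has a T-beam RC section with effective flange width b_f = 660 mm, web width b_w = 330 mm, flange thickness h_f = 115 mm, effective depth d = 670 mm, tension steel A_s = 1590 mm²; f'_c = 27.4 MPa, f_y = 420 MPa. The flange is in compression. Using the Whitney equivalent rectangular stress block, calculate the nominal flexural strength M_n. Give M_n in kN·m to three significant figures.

Tension: T = A_s f_y = 1590 × 420 = 667800 N.
Try a within the flange: a = T/(0.85 f'_c b_f) = 667800/(0.85 × 27.4 × 660) = 43.44 mm.
Since a = 43.44 ≤ h_f = 115 mm, the stress block lies entirely in the flange; analyse as a rectangular beam of width b_f.
M_n = T(d − a/2) = 667800 × (670 − 21.72) = 432.92 × 10⁶ N·mm.
M_n = 432.92 kN·m.

M_n ≈ 433 kN·m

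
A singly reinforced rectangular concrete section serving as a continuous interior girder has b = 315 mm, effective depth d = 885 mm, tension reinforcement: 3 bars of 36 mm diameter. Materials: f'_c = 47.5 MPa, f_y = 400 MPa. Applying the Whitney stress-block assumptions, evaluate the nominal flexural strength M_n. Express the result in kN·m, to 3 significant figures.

M_n ≈ 1020 kN·m

A_s = 3 × 1018 = 3054 mm².
T = A_s f_y = 3054 × 400 = 1221600 N = 1221.6 kN.
From C = T: a = T/(0.85 f'_c b) = 1221600/(0.85 × 47.5 × 315) = 96.05 mm.
M_n = T(d − a/2) = 1221.6 kN × (885 − 48.025) mm = 1022.45 kN·m.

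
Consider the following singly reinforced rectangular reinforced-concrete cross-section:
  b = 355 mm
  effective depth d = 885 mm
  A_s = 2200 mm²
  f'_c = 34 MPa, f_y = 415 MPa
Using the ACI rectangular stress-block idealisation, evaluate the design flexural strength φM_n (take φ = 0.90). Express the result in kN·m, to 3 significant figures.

φM_n ≈ 691 kN·m

T = A_s f_y = 2200 × 415 = 913000 N = 913 kN.
From C = T: a = T/(0.85 f'_c b) = 913000/(0.85 × 34 × 355) = 88.99 mm.
M_n = T(d − a/2) = 913 kN × (885 − 44.495) mm = 767.38 kN·m.
φM_n = 0.90 × 767.38 = 690.64 kN·m.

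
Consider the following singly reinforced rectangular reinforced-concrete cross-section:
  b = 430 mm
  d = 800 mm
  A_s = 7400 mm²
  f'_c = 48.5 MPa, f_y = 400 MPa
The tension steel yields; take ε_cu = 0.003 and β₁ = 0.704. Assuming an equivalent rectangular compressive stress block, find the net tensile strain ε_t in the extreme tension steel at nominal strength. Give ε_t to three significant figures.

ε_t ≈ 0.00712

a = A_s f_y/(0.85 f'_c b) = 166.98 mm.
β₁ = 0.704, so c = a/β₁ = 166.98/0.704 = 237.19 mm.
From the linear strain diagram with ε_cu = 0.003: ε_t = 0.003 (d − c)/c = 0.003 × (800 − 237.19)/237.19 = 0.00712.
Since ε_t ≥ 0.005, the section is tension-controlled.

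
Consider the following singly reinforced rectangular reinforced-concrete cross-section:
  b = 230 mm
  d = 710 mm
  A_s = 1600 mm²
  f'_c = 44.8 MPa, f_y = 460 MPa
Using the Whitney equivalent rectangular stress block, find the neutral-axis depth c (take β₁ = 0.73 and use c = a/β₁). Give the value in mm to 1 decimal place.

T = A_s f_y = 1600 × 460 = 736000 N = 736 kN.
Setting C = 0.85 f'_c a b equal to T: a = 736000/(0.85 × 44.8 × 230) = 84.034 mm.
With β₁ = 0.73, c = a/β₁ = 84.034/0.73 = 115.1 mm.

c ≈ 115.1 mm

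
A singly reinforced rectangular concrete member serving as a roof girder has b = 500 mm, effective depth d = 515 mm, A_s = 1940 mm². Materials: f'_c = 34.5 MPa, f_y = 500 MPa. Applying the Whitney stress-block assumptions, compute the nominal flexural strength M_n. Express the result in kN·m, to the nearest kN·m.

T = A_s f_y = 1940 × 500 = 970000 N = 970 kN.
From C = T: a = T/(0.85 f'_c b) = 970000/(0.85 × 34.5 × 500) = 66.16 mm.
M_n = T(d − a/2) = 970 kN × (515 − 33.08) mm = 467.46 kN·m.

M_n ≈ 467 kN·m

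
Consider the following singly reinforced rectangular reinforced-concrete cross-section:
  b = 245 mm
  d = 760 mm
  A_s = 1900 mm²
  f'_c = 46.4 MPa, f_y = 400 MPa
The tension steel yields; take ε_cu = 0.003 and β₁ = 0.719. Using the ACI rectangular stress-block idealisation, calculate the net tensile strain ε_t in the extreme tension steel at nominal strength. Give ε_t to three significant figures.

a = A_s f_y/(0.85 f'_c b) = 78.65 mm.
β₁ = 0.719, so c = a/β₁ = 78.65/0.719 = 109.39 mm.
From the linear strain diagram with ε_cu = 0.003: ε_t = 0.003 (d − c)/c = 0.003 × (760 − 109.39)/109.39 = 0.0178.
Since ε_t ≥ 0.005, the section is tension-controlled.

ε_t ≈ 0.0178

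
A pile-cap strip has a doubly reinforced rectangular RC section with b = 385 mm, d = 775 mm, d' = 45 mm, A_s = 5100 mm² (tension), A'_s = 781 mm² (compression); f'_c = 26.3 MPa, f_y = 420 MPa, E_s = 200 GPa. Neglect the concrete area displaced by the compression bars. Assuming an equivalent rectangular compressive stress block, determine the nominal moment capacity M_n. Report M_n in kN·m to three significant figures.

M_n ≈ 1450 kN·m

Assume both tension and compression steel yield.
Net tension couple steel: A_s − A'_s = 4319 mm².
a = (A_s − A'_s) f_y / (0.85 f'_c b) = 1813980/(0.85 × 26.3 × 385) = 210.76 mm.
c = a/β₁ = 210.76/0.85 = 247.95 mm; ε'_s = 0.003(c − d')/c = 0.0025 ≥ f_y/E_s = 0.0021, so compression steel does yield.
M_n = (A_s − A'_s) f_y (d − a/2) + A'_s f_y (d − d') = [1813980 × (775 − 105.38) + 328020 × (775 − 45)] × 10⁻⁶ = 1214.68 + 239.45 = 1454.13 kN·m.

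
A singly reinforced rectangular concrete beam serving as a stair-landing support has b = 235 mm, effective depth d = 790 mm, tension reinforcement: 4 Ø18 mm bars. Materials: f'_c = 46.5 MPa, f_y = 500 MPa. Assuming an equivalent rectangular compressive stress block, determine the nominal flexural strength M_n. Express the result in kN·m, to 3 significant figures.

A_s = 4 × 254 = 1016 mm².
T = A_s f_y = 1016 × 500 = 508000 N = 508 kN.
From C = T: a = T/(0.85 f'_c b) = 508000/(0.85 × 46.5 × 235) = 54.69 mm.
M_n = T(d − a/2) = 508 kN × (790 − 27.345) mm = 387.43 kN·m.

M_n ≈ 387 kN·m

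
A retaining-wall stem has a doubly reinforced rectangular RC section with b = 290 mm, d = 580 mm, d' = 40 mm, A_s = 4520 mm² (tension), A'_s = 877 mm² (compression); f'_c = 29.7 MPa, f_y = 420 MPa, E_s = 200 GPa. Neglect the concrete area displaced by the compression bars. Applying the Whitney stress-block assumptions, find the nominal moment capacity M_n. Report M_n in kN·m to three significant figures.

Assume both tension and compression steel yield.
Net tension couple steel: A_s − A'_s = 3643 mm².
a = (A_s − A'_s) f_y / (0.85 f'_c b) = 1530060/(0.85 × 29.7 × 290) = 208.99 mm.
c = a/β₁ = 208.99/0.838 = 249.39 mm; ε'_s = 0.003(c − d')/c = 0.0025 ≥ f_y/E_s = 0.0021, so compression steel does yield.
M_n = (A_s − A'_s) f_y (d − a/2) + A'_s f_y (d − d') = [1530060 × (580 − 104.495) + 368340 × (580 − 40)] × 10⁻⁶ = 727.55 + 198.90 = 926.45 kN·m.

M_n ≈ 926 kN·m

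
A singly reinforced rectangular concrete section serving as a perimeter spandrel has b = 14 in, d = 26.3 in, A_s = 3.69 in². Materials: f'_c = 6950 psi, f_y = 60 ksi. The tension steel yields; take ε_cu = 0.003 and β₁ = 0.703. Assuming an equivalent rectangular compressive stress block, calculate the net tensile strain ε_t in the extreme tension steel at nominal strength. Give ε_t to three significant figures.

a = A_s f_y/(0.85 f'_c b) = 2.677 in.
β₁ = 0.703, so c = a/β₁ = 2.677/0.703 = 3.808 in.
From the linear strain diagram with ε_cu = 0.003: ε_t = 0.003 (d − c)/c = 0.003 × (26.3 − 3.808)/3.808 = 0.0177.
Since ε_t ≥ 0.005, the section is tension-controlled.

ε_t ≈ 0.0177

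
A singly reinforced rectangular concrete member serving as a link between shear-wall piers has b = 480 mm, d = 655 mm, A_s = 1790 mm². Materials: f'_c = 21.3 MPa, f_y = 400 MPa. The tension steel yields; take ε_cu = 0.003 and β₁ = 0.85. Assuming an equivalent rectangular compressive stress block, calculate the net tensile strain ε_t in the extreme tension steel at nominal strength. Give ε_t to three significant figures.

ε_t ≈ 0.0173

a = A_s f_y/(0.85 f'_c b) = 82.39 mm.
β₁ = 0.85, so c = a/β₁ = 82.39/0.85 = 96.93 mm.
From the linear strain diagram with ε_cu = 0.003: ε_t = 0.003 (d − c)/c = 0.003 × (655 − 96.93)/96.93 = 0.0173.
Since ε_t ≥ 0.005, the section is tension-controlled.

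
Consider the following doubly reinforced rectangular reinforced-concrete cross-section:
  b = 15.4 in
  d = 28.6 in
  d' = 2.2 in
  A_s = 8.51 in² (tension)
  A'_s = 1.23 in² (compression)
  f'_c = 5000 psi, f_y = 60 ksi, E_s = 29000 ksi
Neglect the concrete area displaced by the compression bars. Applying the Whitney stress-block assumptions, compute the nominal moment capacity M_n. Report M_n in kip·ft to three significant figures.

M_n ≈ 1080 kip·ft

Assume both steels yield.
a = (A_s − A'_s) f_y/(0.85 f'_c b) = (8.51 − 1.23) × 60/(0.85 × 5 × 15.4) = 6.674 in.
c = a/β₁ = 6.674/0.8 = 8.343 in; ε'_s = 0.003(c − d')/c = 0.0022 ≥ ε_y = 0.0021, so the compression steel yields.
M_n = (A_s − A'_s) f_y (d − a/2) + A'_s f_y (d − d') = 436.8 × (28.6 − 3.337) + 73.8 × (28.6 − 2.2) = 11034.9 + 1948.3 = 12983.2 kip·in = 12983.2/12 = 1081.93 kip·ft.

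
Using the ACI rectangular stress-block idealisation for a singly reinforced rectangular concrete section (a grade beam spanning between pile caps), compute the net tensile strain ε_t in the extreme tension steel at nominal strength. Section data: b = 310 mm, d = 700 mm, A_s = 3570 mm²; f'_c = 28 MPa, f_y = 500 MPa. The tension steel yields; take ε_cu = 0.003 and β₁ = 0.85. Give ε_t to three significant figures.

a = A_s f_y/(0.85 f'_c b) = 241.94 mm.
β₁ = 0.85, so c = a/β₁ = 241.94/0.85 = 284.64 mm.
From the linear strain diagram with ε_cu = 0.003: ε_t = 0.003 (d − c)/c = 0.003 × (700 − 284.64)/284.64 = 0.00438.
ε_t is between 0.004 and 0.005 — transition zone.

ε_t ≈ 0.00438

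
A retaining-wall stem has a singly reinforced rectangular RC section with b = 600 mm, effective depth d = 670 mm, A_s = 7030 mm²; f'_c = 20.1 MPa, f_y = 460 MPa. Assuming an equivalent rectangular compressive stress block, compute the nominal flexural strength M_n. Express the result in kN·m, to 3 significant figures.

T = A_s f_y = 7030 × 460 = 3233800 N = 3233.8 kN.
From C = T: a = T/(0.85 f'_c b) = 3233800/(0.85 × 20.1 × 600) = 315.46 mm.
M_n = T(d − a/2) = 3233.8 kN × (670 − 157.73) mm = 1656.58 kN·m.

M_n ≈ 1660 kN·m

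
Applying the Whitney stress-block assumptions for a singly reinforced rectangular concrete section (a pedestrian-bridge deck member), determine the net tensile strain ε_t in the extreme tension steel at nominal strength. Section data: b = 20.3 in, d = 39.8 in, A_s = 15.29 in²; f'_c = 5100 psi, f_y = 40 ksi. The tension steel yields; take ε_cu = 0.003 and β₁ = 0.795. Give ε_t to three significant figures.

a = A_s f_y/(0.85 f'_c b) = 6.950 in.
β₁ = 0.795, so c = a/β₁ = 6.950/0.795 = 8.742 in.
From the linear strain diagram with ε_cu = 0.003: ε_t = 0.003 (d − c)/c = 0.003 × (39.8 − 8.742)/8.742 = 0.0107.
Since ε_t ≥ 0.005, the section is tension-controlled.

ε_t ≈ 0.0107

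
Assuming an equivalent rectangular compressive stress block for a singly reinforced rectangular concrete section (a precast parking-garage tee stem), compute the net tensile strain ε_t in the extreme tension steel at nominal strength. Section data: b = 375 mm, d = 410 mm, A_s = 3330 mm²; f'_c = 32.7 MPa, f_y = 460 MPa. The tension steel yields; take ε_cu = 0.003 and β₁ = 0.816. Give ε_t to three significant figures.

ε_t ≈ 0.00383

a = A_s f_y/(0.85 f'_c b) = 146.96 mm.
β₁ = 0.816, so c = a/β₁ = 146.96/0.816 = 180.10 mm.
From the linear strain diagram with ε_cu = 0.003: ε_t = 0.003 (d − c)/c = 0.003 × (410 − 180.10)/180.10 = 0.00383.
ε_t < 0.004 — the section is over-reinforced for flexure under ACI limits.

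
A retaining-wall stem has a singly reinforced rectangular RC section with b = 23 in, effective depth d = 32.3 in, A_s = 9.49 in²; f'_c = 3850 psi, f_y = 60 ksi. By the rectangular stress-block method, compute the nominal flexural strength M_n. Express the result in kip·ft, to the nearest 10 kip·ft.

T = A_s f_y = 9.49 × 60 = 569.4 kips.
a = T/(0.85 f'_c b) = 569.4/(0.85 × 3.85 × 23) = 7.565 in.
M_n = T(d − a/2) = 569.4 × (32.3 − 3.7825) = 16237.9 kip·in = 16237.9/12 = 1353.16 kip·ft.

M_n ≈ 1350 kip·ft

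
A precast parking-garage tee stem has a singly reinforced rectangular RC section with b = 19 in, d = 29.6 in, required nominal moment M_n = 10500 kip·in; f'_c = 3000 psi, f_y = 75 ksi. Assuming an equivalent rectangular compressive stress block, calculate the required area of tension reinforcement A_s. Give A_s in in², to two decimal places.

A_s ≈ 5.53 in²

From M_n = 0.85 f'_c a b (d − a/2):
a = d − √(d² − 2M_n/(0.85 f'_c b)) = 29.6 − √(29.6² − 2 × 10500/(0.85 × 3 × 19)) = 8.559 in.
A_s = 0.85 f'_c a b / f_y = 0.85 × 3 × 8.559 × 19 / 75 = 5.529 in².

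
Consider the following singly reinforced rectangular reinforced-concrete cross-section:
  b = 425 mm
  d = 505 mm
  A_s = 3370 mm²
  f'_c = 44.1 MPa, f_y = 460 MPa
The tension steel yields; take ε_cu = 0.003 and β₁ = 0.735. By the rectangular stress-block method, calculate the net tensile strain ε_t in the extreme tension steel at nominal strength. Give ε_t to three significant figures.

a = A_s f_y/(0.85 f'_c b) = 97.31 mm.
β₁ = 0.735, so c = a/β₁ = 97.31/0.735 = 132.39 mm.
From the linear strain diagram with ε_cu = 0.003: ε_t = 0.003 (d − c)/c = 0.003 × (505 − 132.39)/132.39 = 0.00844.
Since ε_t ≥ 0.005, the section is tension-controlled.

ε_t ≈ 0.00844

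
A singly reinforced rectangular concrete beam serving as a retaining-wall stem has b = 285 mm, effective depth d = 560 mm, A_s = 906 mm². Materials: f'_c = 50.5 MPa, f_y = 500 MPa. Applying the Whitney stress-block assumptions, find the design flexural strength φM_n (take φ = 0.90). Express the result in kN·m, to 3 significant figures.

T = A_s f_y = 906 × 500 = 453000 N = 453 kN.
From C = T: a = T/(0.85 f'_c b) = 453000/(0.85 × 50.5 × 285) = 37.03 mm.
M_n = T(d − a/2) = 453 kN × (560 − 18.515) mm = 245.29 kN·m.
φM_n = 0.90 × 245.29 = 220.76 kN·m.

φM_n ≈ 221 kN·m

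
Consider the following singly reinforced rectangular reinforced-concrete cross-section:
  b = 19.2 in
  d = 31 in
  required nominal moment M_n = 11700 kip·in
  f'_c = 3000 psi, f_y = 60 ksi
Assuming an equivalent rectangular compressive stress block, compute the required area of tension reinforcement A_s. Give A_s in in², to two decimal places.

A_s ≈ 7.36 in²

From M_n = 0.85 f'_c a b (d − a/2):
a = d − √(d² − 2M_n/(0.85 f'_c b)) = 31 − √(31² − 2 × 11700/(0.85 × 3 × 19.2)) = 9.021 in.
A_s = 0.85 f'_c a b / f_y = 0.85 × 3 × 9.021 × 19.2 / 60 = 7.361 in².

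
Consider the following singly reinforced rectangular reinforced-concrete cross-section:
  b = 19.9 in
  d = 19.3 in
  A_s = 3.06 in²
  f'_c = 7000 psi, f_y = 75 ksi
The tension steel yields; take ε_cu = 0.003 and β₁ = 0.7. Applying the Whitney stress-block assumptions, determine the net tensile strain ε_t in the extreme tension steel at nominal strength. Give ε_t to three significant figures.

ε_t ≈ 0.0179

a = A_s f_y/(0.85 f'_c b) = 1.938 in.
β₁ = 0.7, so c = a/β₁ = 1.938/0.7 = 2.769 in.
From the linear strain diagram with ε_cu = 0.003: ε_t = 0.003 (d − c)/c = 0.003 × (19.3 − 2.769)/2.769 = 0.0179.
Since ε_t ≥ 0.005, the section is tension-controlled.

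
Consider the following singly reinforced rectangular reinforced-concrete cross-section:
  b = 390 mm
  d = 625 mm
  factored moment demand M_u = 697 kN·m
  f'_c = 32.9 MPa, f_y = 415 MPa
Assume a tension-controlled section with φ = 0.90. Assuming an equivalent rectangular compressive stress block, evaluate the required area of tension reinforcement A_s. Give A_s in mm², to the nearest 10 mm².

A_s ≈ 3320 mm²

M_n = M_u/φ = 697/0.90 = 774.444 kN·m.
With M_n = 0.85 f'_c a b (d − a/2), solve the quadratic for a:
a = d − √(d² − 2M_n/(0.85 f'_c b)) = 625 − √(625² − 2 × 774.444×10⁶/(0.85 × 32.9 × 390)) = 126.39 mm.
A_s = 0.85 f'_c a b / f_y = 0.85 × 32.9 × 126.39 × 390 / 415 = 3321.6 mm².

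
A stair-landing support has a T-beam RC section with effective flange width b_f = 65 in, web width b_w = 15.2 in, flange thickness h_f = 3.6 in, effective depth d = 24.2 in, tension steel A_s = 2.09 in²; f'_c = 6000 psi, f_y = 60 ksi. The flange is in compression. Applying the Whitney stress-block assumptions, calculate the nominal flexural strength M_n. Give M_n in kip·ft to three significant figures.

M_n ≈ 251 kip·ft

Tension: T = A_s f_y = 2.09 × 60 = 125.4 kips.
Try a within the flange: a = T/(0.85 f'_c b_f) = 125.4/(0.85 × 6 × 65) = 0.378 in.
Since a = 0.378 ≤ h_f = 3.6 in, the stress block lies entirely in the flange; analyse as a rectangular beam of width b_f.
M_n = T(d − a/2) = 125.4 × (24.2 − 0.189) = 3011.0 kip·in.
M_n = 3011.0/12 = 250.92 kip·ft.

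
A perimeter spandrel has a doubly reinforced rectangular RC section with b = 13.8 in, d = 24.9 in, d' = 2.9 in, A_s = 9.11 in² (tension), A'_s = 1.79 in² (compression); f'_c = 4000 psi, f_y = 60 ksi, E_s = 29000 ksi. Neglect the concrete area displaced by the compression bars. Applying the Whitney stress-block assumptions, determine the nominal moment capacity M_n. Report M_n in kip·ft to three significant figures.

M_n ≈ 937 kip·ft

Assume both steels yield.
a = (A_s − A'_s) f_y/(0.85 f'_c b) = (9.11 − 1.79) × 60/(0.85 × 4 × 13.8) = 9.361 in.
c = a/β₁ = 9.361/0.85 = 11.013 in; ε'_s = 0.003(c − d')/c = 0.0022 ≥ ε_y = 0.0021, so the compression steel yields.
M_n = (A_s − A'_s) f_y (d − a/2) + A'_s f_y (d − d') = 439.2 × (24.9 − 4.6805) + 107.4 × (24.9 − 2.9) = 8880.4 + 2362.8 = 11243.2 kip·in = 11243.2/12 = 936.93 kip·ft.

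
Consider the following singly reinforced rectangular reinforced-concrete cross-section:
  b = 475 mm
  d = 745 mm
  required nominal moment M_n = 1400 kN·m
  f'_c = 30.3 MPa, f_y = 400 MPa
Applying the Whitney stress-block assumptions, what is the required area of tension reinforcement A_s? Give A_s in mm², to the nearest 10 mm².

A_s ≈ 5320 mm²

With M_n = 0.85 f'_c a b (d − a/2), solve the quadratic for a:
a = d − √(d² − 2M_n/(0.85 f'_c b)) = 745 − √(745² − 2 × 1400×10⁶/(0.85 × 30.3 × 475)) = 173.91 mm.
A_s = 0.85 f'_c a b / f_y = 0.85 × 30.3 × 173.91 × 475 / 400 = 5318.9 mm².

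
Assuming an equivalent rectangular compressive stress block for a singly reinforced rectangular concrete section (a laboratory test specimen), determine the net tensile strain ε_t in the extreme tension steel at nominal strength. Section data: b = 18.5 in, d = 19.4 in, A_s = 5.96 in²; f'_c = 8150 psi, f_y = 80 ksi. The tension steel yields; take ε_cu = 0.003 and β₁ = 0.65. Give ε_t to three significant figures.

a = A_s f_y/(0.85 f'_c b) = 3.720 in.
β₁ = 0.65, so c = a/β₁ = 3.720/0.65 = 5.723 in.
From the linear strain diagram with ε_cu = 0.003: ε_t = 0.003 (d − c)/c = 0.003 × (19.4 − 5.723)/5.723 = 0.00717.
Since ε_t ≥ 0.005, the section is tension-controlled.

ε_t ≈ 0.00717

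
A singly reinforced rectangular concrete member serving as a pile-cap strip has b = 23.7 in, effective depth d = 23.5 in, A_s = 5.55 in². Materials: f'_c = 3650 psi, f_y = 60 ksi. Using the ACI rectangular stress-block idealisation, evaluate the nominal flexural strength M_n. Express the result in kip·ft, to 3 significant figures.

T = A_s f_y = 5.55 × 60 = 333 kips.
a = T/(0.85 f'_c b) = 333/(0.85 × 3.65 × 23.7) = 4.529 in.
M_n = T(d − a/2) = 333 × (23.5 − 2.2645) = 7071.4 kip·in = 7071.4/12 = 589.28 kip·ft.

M_n ≈ 589 kip·ft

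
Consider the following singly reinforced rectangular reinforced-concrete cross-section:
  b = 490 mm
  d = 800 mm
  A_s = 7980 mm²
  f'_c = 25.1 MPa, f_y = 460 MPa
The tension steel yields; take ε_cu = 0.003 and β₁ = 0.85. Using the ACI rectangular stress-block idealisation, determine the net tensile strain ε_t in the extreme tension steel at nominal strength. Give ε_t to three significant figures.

a = A_s f_y/(0.85 f'_c b) = 351.13 mm.
β₁ = 0.85, so c = a/β₁ = 351.13/0.85 = 413.09 mm.
From the linear strain diagram with ε_cu = 0.003: ε_t = 0.003 (d − c)/c = 0.003 × (800 − 413.09)/413.09 = 0.00281.
ε_t < 0.004 — the section is over-reinforced for flexure under ACI limits.

ε_t ≈ 0.00281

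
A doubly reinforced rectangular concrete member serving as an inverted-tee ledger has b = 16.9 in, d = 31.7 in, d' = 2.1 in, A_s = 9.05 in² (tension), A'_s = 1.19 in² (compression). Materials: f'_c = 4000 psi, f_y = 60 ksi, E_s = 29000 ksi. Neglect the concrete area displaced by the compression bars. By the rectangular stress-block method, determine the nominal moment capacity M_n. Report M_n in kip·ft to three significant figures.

Assume both steels yield.
a = (A_s − A'_s) f_y/(0.85 f'_c b) = (9.05 − 1.19) × 60/(0.85 × 4 × 16.9) = 8.207 in.
c = a/β₁ = 8.207/0.85 = 9.655 in; ε'_s = 0.003(c − d')/c = 0.0023 ≥ ε_y = 0.0021, so the compression steel yields.
M_n = (A_s − A'_s) f_y (d − a/2) + A'_s f_y (d − d') = 471.6 × (31.7 − 4.1035) + 71.4 × (31.7 − 2.1) = 13014.5 + 2113.4 = 15127.9 kip·in = 15127.9/12 = 1260.66 kip·ft.

M_n ≈ 1260 kip·ft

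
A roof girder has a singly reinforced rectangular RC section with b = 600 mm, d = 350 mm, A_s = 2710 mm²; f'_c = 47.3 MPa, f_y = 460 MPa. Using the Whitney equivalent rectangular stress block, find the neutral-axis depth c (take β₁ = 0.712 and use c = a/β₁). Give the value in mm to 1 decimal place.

T = A_s f_y = 2710 × 460 = 1246600 N = 1246.6 kN.
Setting C = 0.85 f'_c a b equal to T: a = 1246600/(0.85 × 47.3 × 600) = 51.677 mm.
With β₁ = 0.712, c = a/β₁ = 51.677/0.712 = 72.6 mm.

c ≈ 72.6 mm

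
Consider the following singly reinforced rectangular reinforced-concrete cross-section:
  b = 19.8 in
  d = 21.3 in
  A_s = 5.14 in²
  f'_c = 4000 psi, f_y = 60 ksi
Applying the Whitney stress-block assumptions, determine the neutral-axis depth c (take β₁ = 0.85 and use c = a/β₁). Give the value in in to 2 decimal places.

T = A_s f_y = 5.14 × 60 = 308.4 kips.
a = T/(0.85 f'_c b) = 308.4/(0.85 × 4 × 19.8) = 4.5811 in.
With β₁ = 0.85, c = a/β₁ = 4.5811/0.85 = 5.39 in.

c ≈ 5.39 in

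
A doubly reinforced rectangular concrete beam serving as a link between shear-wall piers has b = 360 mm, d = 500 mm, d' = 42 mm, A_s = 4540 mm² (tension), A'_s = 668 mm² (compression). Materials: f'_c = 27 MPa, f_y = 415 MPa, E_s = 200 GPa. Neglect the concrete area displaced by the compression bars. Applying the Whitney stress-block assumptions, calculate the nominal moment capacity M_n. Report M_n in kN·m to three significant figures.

M_n ≈ 774 kN·m

Assume both tension and compression steel yield.
Net tension couple steel: A_s − A'_s = 3872 mm².
a = (A_s − A'_s) f_y / (0.85 f'_c b) = 1606880/(0.85 × 27 × 360) = 194.49 mm.
c = a/β₁ = 194.49/0.85 = 228.81 mm; ε'_s = 0.003(c − d')/c = 0.0024 ≥ f_y/E_s = 0.0021, so compression steel does yield.
M_n = (A_s − A'_s) f_y (d − a/2) + A'_s f_y (d − d') = [1606880 × (500 − 97.245) + 277220 × (500 − 42)] × 10⁻⁶ = 647.18 + 126.97 = 774.15 kN·m.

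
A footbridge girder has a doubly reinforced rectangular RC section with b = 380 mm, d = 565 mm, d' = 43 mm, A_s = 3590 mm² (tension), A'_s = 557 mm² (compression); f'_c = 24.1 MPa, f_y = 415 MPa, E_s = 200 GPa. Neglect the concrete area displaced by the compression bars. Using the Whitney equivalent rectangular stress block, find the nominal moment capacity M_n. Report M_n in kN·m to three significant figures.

M_n ≈ 730 kN·m

Assume both tension and compression steel yield.
Net tension couple steel: A_s − A'_s = 3033 mm².
a = (A_s − A'_s) f_y / (0.85 f'_c b) = 1258695/(0.85 × 24.1 × 380) = 161.70 mm.
c = a/β₁ = 161.70/0.85 = 190.24 mm; ε'_s = 0.003(c − d')/c = 0.0023 ≥ f_y/E_s = 0.0021, so compression steel does yield.
M_n = (A_s − A'_s) f_y (d − a/2) + A'_s f_y (d − d') = [1258695 × (565 − 80.85) + 231155 × (565 − 43)] × 10⁻⁶ = 609.40 + 120.66 = 730.06 kN·m.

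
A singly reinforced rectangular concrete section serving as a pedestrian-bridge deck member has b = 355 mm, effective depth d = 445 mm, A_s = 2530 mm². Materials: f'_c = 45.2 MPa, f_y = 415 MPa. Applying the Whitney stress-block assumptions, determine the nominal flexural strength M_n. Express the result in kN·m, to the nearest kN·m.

T = A_s f_y = 2530 × 415 = 1049950 N = 1049.95 kN.
From C = T: a = T/(0.85 f'_c b) = 1049950/(0.85 × 45.2 × 355) = 76.98 mm.
M_n = T(d − a/2) = 1049.95 kN × (445 − 38.49) mm = 426.82 kN·m.

M_n ≈ 427 kN·m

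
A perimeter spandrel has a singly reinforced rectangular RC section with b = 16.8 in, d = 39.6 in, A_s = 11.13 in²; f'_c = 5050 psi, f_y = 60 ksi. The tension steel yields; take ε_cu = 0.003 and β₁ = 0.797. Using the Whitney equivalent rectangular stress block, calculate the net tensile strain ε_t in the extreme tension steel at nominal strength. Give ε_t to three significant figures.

ε_t ≈ 0.00722

a = A_s f_y/(0.85 f'_c b) = 9.260 in.
β₁ = 0.797, so c = a/β₁ = 9.260/0.797 = 11.619 in.
From the linear strain diagram with ε_cu = 0.003: ε_t = 0.003 (d − c)/c = 0.003 × (39.6 − 11.619)/11.619 = 0.00722.
Since ε_t ≥ 0.005, the section is tension-controlled.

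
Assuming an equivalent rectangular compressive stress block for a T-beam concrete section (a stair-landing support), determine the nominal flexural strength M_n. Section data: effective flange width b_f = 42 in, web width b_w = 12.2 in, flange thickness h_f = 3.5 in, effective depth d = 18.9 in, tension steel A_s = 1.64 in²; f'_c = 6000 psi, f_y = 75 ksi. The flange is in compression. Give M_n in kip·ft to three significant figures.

Tension: T = A_s f_y = 1.64 × 75 = 123 kips.
Try a within the flange: a = T/(0.85 f'_c b_f) = 123/(0.85 × 6 × 42) = 0.574 in.
Since a = 0.574 ≤ h_f = 3.5 in, the stress block lies entirely in the flange; analyse as a rectangular beam of width b_f.
M_n = T(d − a/2) = 123 × (18.9 − 0.287) = 2289.4 kip·in.
M_n = 2289.4/12 = 190.78 kip·ft.

M_n ≈ 191 kip·ft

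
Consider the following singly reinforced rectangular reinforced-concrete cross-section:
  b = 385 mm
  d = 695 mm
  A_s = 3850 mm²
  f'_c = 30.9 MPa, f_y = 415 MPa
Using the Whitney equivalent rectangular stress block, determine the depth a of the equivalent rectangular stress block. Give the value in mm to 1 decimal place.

a ≈ 158.0 mm

T = A_s f_y = 3850 × 415 = 1597750 N = 1597.75 kN.
Setting C = 0.85 f'_c a b equal to T: a = 1597750/(0.85 × 30.9 × 385) = 158.0 mm.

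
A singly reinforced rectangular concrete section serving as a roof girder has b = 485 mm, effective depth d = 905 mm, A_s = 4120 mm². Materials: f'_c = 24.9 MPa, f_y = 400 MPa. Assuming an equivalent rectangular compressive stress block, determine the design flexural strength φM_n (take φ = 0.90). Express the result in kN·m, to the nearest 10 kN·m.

T = A_s f_y = 4120 × 400 = 1648000 N = 1648 kN.
From C = T: a = T/(0.85 f'_c b) = 1648000/(0.85 × 24.9 × 485) = 160.55 mm.
M_n = T(d − a/2) = 1648 kN × (905 − 80.275) mm = 1359.15 kN·m.
φM_n = 0.90 × 1359.15 = 1223.24 kN·m.

φM_n ≈ 1220 kN·m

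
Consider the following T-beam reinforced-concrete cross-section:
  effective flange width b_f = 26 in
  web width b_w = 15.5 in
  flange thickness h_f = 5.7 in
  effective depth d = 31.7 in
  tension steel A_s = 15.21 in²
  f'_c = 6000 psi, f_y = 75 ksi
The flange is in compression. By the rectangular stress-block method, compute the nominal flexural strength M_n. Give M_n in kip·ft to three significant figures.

M_n ≈ 2570 kip·ft

Tension: T = A_s f_y = 15.21 × 75 = 1140.75 kips.
Try a within the flange: a = T/(0.85 f'_c b_f) = 1140.75/(0.85 × 6 × 26) = 8.603 in.
a = 8.603 > h_f = 5.7 in: the block extends into the web. Split into flange-overhang and web parts.
C_f = 0.85 f'_c (b_f − b_w) h_f = 0.85 × 6 × (26 − 15.5) × 5.7 = 305.2 kips.
Remaining web compression depth: a_w = (T − C_f)/(0.85 f'_c b_w) = (1140.75 − 305.2)/(0.85 × 6 × 15.5) = 10.570 in.
M_n = C_f(d − h_f/2) + (T − C_f)(d − a_w/2) = 305.2 × (31.7 − 2.85) + 835.55 × (31.7 − 5.285) = 8805.0 + 22071.1 = 30876.1 kip·in.
M_n = 30876.1/12 = 2573.01 kip·ft.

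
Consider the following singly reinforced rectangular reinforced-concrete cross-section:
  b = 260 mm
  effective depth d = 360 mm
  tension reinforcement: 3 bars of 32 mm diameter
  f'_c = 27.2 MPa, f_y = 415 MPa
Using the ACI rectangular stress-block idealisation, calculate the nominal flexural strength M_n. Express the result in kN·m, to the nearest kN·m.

M_n ≈ 277 kN·m

A_s = 3 × 804 = 2412 mm².
T = A_s f_y = 2412 × 415 = 1000980 N = 1000.98 kN.
From C = T: a = T/(0.85 f'_c b) = 1000980/(0.85 × 27.2 × 260) = 166.52 mm.
M_n = T(d − a/2) = 1000.98 kN × (360 − 83.26) mm = 277.01 kN·m.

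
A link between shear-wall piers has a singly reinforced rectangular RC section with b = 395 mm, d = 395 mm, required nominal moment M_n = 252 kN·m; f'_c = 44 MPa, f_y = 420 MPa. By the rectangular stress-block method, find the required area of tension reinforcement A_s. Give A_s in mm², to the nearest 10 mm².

With M_n = 0.85 f'_c a b (d − a/2), solve the quadratic for a:
a = d − √(d² − 2M_n/(0.85 f'_c b)) = 395 − √(395² − 2 × 252×10⁶/(0.85 × 44 × 395)) = 45.85 mm.
A_s = 0.85 f'_c a b / f_y = 0.85 × 44 × 45.85 × 395 / 420 = 1612.7 mm².

A_s ≈ 1610 mm²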